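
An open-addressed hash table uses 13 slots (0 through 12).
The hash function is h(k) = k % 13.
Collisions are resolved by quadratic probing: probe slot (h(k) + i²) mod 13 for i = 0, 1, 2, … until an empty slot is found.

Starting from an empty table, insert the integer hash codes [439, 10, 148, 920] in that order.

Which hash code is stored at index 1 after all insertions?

920

Insert 439: h=10, slot 10 empty → index 10.
Insert 10: h=10, slot 10 occupied → index 11.
Insert 148: h=5, slot 5 empty → index 5.
Insert 920: h=10, slots 10,11 occupied → index 1.
Table: [., 920, ., ., ., 148, ., ., ., ., 439, 10, .]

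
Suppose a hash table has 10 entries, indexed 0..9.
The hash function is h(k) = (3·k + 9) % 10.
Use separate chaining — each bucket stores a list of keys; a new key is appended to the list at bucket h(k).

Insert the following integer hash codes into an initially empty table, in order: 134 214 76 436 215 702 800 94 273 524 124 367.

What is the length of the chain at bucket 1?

5

Insert 134: h=1, bucket 1 empty -> new chain.
Insert 214: h=1, bucket 1 nonempty -> append to chain.
Insert 76: h=7, bucket 7 empty -> new chain.
Insert 436: h=7, bucket 7 nonempty -> append to chain.
Insert 215: h=4, bucket 4 empty -> new chain.
Insert 702: h=5, bucket 5 empty -> new chain.
Insert 800: h=9, bucket 9 empty -> new chain.
Insert 94: h=1, bucket 1 nonempty -> append to chain.
Insert 273: h=8, bucket 8 empty -> new chain.
Insert 524: h=1, bucket 1 nonempty -> append to chain.
Insert 124: h=1, bucket 1 nonempty -> append to chain.
Insert 367: h=0, bucket 0 empty -> new chain.
Final buckets:
0: 367
1: 134 -> 214 -> 94 -> 524 -> 124
2: ∅
3: ∅
4: 215
5: 702
6: ∅
7: 76 -> 436
8: 273
9: 800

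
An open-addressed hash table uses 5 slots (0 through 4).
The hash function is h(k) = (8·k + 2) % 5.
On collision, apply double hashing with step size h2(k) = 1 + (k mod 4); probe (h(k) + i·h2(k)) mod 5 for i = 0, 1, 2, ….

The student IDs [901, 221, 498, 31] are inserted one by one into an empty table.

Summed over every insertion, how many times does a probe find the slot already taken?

2

Insert 901: h=0, slot 0 empty => index 0.
Insert 221: h=0, h2=2, slot 0 occupied => index 2.
Insert 498: h=1, slot 1 empty => index 1.
Insert 31: h=0, h2=4, slot 0 occupied => index 4.
Table: [901, 498, 221, _, 31]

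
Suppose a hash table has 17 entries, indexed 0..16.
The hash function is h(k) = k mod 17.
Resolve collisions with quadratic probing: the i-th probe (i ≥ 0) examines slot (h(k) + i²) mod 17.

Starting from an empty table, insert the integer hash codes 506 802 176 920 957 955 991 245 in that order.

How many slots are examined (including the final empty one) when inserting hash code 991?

3

506 hashes to 13; slot 13 is free -> place at 13.
802 hashes to 3; slot 3 is free -> place at 3.
176 hashes to 6; slot 6 is free -> place at 6.
920 hashes to 2; slot 2 is free -> place at 2.
957 hashes to 5; slot 5 is free -> place at 5.
955 hashes to 3; 3 taken -> place at 4.
991 hashes to 5; 5,6 taken -> place at 9.
245 hashes to 7; slot 7 is free -> place at 7.
Table: [—, —, 920, 802, 955, 957, 176, 245, —, 991, —, —, —, 506, —, —, —]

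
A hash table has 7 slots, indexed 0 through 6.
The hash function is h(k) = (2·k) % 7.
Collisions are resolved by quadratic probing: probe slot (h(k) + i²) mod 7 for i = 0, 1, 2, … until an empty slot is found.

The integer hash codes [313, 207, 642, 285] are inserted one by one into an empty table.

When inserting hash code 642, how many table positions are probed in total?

2

Insert 313: h=3, slot 3 empty → index 3.
Insert 207: h=1, slot 1 empty → index 1.
Insert 642: h=3, slot 3 occupied → index 4.
Insert 285: h=3, slots 3,4 occupied → index 0.
Table: [285, 207, _, 313, 642, _, _]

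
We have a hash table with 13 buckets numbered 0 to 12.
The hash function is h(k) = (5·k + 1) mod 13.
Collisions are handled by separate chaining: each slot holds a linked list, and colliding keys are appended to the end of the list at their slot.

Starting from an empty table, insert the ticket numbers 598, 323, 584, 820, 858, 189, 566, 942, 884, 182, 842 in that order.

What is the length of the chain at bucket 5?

Insert 598: h=1, bucket 1 empty → new chain.
Insert 323: h=4, bucket 4 empty → new chain.
Insert 584: h=9, bucket 9 empty → new chain.
Insert 820: h=6, bucket 6 empty → new chain.
Insert 858: h=1, bucket 1 nonempty → append to chain.
Insert 189: h=10, bucket 10 empty → new chain.
Insert 566: h=10, bucket 10 nonempty → append to chain.
Insert 942: h=5, bucket 5 empty → new chain.
Insert 884: h=1, bucket 1 nonempty → append to chain.
Insert 182: h=1, bucket 1 nonempty → append to chain.
Insert 842: h=12, bucket 12 empty → new chain.
Final buckets:
0: .
1: 598 -> 858 -> 884 -> 182
2: .
3: .
4: 323
5: 942
6: 820
7: .
8: .
9: 584
10: 189 -> 566
11: .
12: 842

1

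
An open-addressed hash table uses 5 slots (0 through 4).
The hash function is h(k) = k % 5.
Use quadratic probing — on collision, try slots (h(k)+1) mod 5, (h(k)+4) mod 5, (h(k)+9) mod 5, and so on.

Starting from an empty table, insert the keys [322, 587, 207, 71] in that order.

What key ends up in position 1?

322 hashes to 2; slot 2 is free => place at 2.
587 hashes to 2; 2 taken => place at 3.
207 hashes to 2; 2,3 taken => place at 1.
71 hashes to 1; 1,2 taken => place at 0.
Table: [71, 207, 322, 587, -]

207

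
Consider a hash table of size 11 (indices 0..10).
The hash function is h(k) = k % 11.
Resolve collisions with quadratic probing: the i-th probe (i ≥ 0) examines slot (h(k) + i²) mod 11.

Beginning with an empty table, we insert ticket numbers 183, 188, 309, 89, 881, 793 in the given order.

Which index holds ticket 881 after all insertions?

Insert 183: h=7, slot 7 empty → index 7.
Insert 188: h=1, slot 1 empty → index 1.
Insert 309: h=1, slot 1 occupied → index 2.
Insert 89: h=1, slots 1,2 occupied → index 5.
Insert 881: h=1, slots 1,2,5 occupied → index 10.
Insert 793: h=1, slots 1,2,5,10 occupied → index 6.
Table: [-, 188, 309, -, -, 89, 793, 183, -, -, 881]

10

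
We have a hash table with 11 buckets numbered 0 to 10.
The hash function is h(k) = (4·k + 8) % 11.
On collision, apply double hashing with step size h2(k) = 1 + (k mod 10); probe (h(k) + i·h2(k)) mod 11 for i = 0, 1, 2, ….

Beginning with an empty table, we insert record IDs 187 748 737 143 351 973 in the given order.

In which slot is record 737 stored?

5

187: h=8 => slot 8
748: h=8, h2=9, probe 8,6 => slot 6
737: h=8, h2=8, probe 8,5 => slot 5
143: h=8, h2=4, probe 8,1 => slot 1
351: h=4 => slot 4
973: h=6, h2=4, probe 6,10 => slot 10
Table: [-, 143, -, -, 351, 737, 748, -, 187, -, 973]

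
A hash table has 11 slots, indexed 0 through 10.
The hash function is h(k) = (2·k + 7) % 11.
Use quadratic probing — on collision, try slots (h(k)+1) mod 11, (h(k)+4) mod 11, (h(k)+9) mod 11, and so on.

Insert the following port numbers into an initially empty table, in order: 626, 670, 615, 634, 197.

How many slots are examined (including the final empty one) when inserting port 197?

626 hashes to 5; slot 5 is free → place at 5.
670 hashes to 5; 5 taken → place at 6.
615 hashes to 5; 5,6 taken → place at 9.
634 hashes to 10; slot 10 is free → place at 10.
197 hashes to 5; 5,6,9 taken → place at 3.
Table: [., ., ., 197, ., 626, 670, ., ., 615, 634]

4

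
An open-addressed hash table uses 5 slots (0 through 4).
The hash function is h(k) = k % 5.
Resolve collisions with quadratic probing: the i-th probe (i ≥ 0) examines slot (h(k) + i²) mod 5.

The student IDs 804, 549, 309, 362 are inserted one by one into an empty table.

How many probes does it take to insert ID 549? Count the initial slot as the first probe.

804 hashes to 4; slot 4 is free → place at 4.
549 hashes to 4; 4 taken → place at 0.
309 hashes to 4; 4,0 taken → place at 3.
362 hashes to 2; slot 2 is free → place at 2.
Table: [549, -, 362, 309, 804]

2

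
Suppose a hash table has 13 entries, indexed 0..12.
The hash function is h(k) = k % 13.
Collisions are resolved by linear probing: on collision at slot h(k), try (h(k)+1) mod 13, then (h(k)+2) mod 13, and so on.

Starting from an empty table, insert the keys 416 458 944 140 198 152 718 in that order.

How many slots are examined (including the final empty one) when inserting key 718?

3

Insert 416: h=0, slot 0 empty -> index 0.
Insert 458: h=3, slot 3 empty -> index 3.
Insert 944: h=8, slot 8 empty -> index 8.
Insert 140: h=10, slot 10 empty -> index 10.
Insert 198: h=3, slot 3 occupied -> index 4.
Insert 152: h=9, slot 9 empty -> index 9.
Insert 718: h=3, slots 3,4 occupied -> index 5.
Table: [416, —, —, 458, 198, 718, —, —, 944, 152, 140, —, —]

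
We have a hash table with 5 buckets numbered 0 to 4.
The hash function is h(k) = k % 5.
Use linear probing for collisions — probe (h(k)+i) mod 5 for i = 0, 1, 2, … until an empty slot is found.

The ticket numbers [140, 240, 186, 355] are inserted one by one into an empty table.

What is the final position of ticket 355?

3

Insert 140: h=0, slot 0 empty → index 0.
Insert 240: h=0, slot 0 occupied → index 1.
Insert 186: h=1, slot 1 occupied → index 2.
Insert 355: h=0, slots 0,1,2 occupied → index 3.
Table: [140, 240, 186, 355, _]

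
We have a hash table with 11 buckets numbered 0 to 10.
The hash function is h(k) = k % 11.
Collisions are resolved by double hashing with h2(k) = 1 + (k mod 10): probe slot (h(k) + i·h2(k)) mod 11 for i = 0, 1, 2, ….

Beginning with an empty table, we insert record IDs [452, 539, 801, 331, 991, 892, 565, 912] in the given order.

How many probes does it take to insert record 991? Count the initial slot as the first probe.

452: h=1 => slot 1
539: h=0 => slot 0
801: h=9 => slot 9
331: h=1, h2=2, probe 1,3 => slot 3
991: h=1, h2=2, probe 1,3,5 => slot 5
892: h=1, h2=3, probe 1,4 => slot 4
565: h=4, h2=6, probe 4,10 => slot 10
912: h=10, h2=3, probe 10,2 => slot 2
Table: [539, 452, 912, 331, 892, 991, ∅, ∅, ∅, 801, 565]

3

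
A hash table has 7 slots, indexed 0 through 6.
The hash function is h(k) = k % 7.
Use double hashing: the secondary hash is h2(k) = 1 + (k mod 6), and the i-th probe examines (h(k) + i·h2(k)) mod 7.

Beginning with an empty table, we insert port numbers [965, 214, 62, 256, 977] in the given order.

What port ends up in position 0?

965: h=6 => slot 6
214: h=4 => slot 4
62: h=6, h2=3, probe 6,2 => slot 2
256: h=4, h2=5, probe 4,2,0 => slot 0
977: h=4, h2=6, probe 4,3 => slot 3
Table: [256, —, 62, 977, 214, —, 965]

256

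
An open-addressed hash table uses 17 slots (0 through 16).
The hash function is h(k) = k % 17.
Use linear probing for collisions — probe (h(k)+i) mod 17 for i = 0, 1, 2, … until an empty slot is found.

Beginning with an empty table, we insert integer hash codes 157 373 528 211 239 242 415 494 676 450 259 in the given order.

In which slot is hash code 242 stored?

5

Insert 157: h=4, slot 4 empty -> index 4.
Insert 373: h=16, slot 16 empty -> index 16.
Insert 528: h=1, slot 1 empty -> index 1.
Insert 211: h=7, slot 7 empty -> index 7.
Insert 239: h=1, slot 1 occupied -> index 2.
Insert 242: h=4, slot 4 occupied -> index 5.
Insert 415: h=7, slot 7 occupied -> index 8.
Insert 494: h=1, slots 1,2 occupied -> index 3.
Insert 676: h=13, slot 13 empty -> index 13.
Insert 450: h=8, slot 8 occupied -> index 9.
Insert 259: h=4, slots 4,5 occupied -> index 6.
Table: [., 528, 239, 494, 157, 242, 259, 211, 415, 450, ., ., ., 676, ., ., 373]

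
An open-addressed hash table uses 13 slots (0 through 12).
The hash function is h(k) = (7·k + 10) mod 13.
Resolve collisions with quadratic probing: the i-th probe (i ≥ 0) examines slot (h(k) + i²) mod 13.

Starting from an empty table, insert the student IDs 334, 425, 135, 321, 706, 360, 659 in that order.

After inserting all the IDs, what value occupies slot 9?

Insert 334: h=8, slot 8 empty → index 8.
Insert 425: h=8, slot 8 occupied → index 9.
Insert 135: h=6, slot 6 empty → index 6.
Insert 321: h=8, slots 8,9 occupied → index 12.
Insert 706: h=12, slot 12 occupied → index 0.
Insert 360: h=8, slots 8,9,12 occupied → index 4.
Insert 659: h=8, slots 8,9,12,4 occupied → index 11.
Table: [706, ∅, ∅, ∅, 360, ∅, 135, ∅, 334, 425, ∅, 659, 321]

425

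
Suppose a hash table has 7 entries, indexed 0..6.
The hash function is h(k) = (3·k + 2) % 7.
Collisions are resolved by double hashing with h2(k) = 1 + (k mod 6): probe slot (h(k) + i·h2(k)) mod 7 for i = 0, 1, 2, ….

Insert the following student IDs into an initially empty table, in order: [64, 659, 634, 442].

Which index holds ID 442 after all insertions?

Insert 64: h=5, slot 5 empty => index 5.
Insert 659: h=5, h2=6, slot 5 occupied => index 4.
Insert 634: h=0, slot 0 empty => index 0.
Insert 442: h=5, h2=5, slot 5 occupied => index 3.
Table: [634, —, —, 442, 659, 64, —]

3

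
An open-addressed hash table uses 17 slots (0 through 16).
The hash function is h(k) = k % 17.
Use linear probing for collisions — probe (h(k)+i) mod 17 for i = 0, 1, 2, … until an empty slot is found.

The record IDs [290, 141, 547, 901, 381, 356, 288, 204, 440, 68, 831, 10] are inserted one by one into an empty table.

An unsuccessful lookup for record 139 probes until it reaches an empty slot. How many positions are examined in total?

7

Insert 290: h=1, slot 1 empty => index 1.
Insert 141: h=5, slot 5 empty => index 5.
Insert 547: h=3, slot 3 empty => index 3.
Insert 901: h=0, slot 0 empty => index 0.
Insert 381: h=7, slot 7 empty => index 7.
Insert 356: h=16, slot 16 empty => index 16.
Insert 288: h=16, slots 16,0,1 occupied => index 2.
Insert 204: h=0, slots 0,1,2,3 occupied => index 4.
Insert 440: h=15, slot 15 empty => index 15.
Insert 68: h=0, slots 0,1,2,3,4,5 occupied => index 6.
Insert 831: h=15, slots 15,16,0,1,2,3,4,5,6,7 occupied => index 8.
Insert 10: h=10, slot 10 empty => index 10.
Table: [901, 290, 288, 547, 204, 141, 68, 381, 831, ∅, 10, ∅, ∅, ∅, ∅, 440, 356]
Lookup 139: h=3, probe 3,4,5,6,7,8,9 → slot 9 empty, not found.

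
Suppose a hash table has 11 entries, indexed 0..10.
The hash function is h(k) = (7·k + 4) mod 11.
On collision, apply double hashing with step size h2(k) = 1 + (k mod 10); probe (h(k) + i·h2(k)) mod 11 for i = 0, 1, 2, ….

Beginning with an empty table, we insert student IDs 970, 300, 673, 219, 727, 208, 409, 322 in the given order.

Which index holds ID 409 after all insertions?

Insert 970: h=7, slot 7 empty → index 7.
Insert 300: h=3, slot 3 empty → index 3.
Insert 673: h=7, h2=4, slot 7 occupied → index 0.
Insert 219: h=8, slot 8 empty → index 8.
Insert 727: h=0, h2=8, slots 0,8 occupied → index 5.
Insert 208: h=8, h2=9, slot 8 occupied → index 6.
Insert 409: h=7, h2=10, slots 7,6,5 occupied → index 4.
Insert 322: h=3, h2=3, slots 3,6 occupied → index 9.
Table: [673, ∅, ∅, 300, 409, 727, 208, 970, 219, 322, ∅]

4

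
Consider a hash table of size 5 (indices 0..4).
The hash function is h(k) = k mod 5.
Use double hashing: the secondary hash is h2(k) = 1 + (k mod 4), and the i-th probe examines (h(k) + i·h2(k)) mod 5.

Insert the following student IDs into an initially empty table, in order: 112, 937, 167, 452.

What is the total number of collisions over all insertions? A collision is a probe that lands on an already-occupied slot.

3

112 hashes to 2; slot 2 is free → place at 2.
937 hashes to 2, h2=2; 2 taken → place at 4.
167 hashes to 2, h2=4; 2 taken → place at 1.
452 hashes to 2, h2=1; 2 taken → place at 3.
Table: [_, 167, 112, 452, 937]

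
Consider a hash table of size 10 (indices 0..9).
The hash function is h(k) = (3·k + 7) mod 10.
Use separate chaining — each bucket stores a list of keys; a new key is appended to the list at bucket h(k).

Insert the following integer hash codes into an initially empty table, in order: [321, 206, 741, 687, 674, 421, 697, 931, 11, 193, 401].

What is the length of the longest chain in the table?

321 → bucket 0
206 → bucket 5
741 → bucket 0 (collision)
687 → bucket 8
674 → bucket 9
421 → bucket 0 (collision)
697 → bucket 8 (collision)
931 → bucket 0 (collision)
11 → bucket 0 (collision)
193 → bucket 6
401 → bucket 0 (collision)
Final buckets:
0: 321 -> 741 -> 421 -> 931 -> 11 -> 401
1: -
2: -
3: -
4: -
5: 206
6: 193
7: -
8: 687 -> 697
9: 674

6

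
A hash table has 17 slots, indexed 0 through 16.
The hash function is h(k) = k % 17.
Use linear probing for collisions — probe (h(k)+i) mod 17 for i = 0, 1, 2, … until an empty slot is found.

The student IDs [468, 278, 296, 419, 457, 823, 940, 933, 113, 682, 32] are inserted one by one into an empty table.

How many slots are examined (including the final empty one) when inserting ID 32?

468: h=9 -> slot 9
278: h=6 -> slot 6
296: h=7 -> slot 7
419: h=11 -> slot 11
457: h=15 -> slot 15
823: h=7, probe 7,8 -> slot 8
940: h=5 -> slot 5
933: h=15, probe 15,16 -> slot 16
113: h=11, probe 11,12 -> slot 12
682: h=2 -> slot 2
32: h=15, probe 15,16,0 -> slot 0
Table: [32, -, 682, -, -, 940, 278, 296, 823, 468, -, 419, 113, -, -, 457, 933]

3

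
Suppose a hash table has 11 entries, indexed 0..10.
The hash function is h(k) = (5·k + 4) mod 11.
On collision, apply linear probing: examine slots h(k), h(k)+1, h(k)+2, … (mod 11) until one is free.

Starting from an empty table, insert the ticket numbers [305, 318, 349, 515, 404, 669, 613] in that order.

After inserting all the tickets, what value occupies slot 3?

305: h=0 → slot 0
318: h=10 → slot 10
349: h=0, probe 0,1 → slot 1
515: h=5 → slot 5
404: h=0, probe 0,1,2 → slot 2
669: h=5, probe 5,6 → slot 6
613: h=0, probe 0,1,2,3 → slot 3
Table: [305, 349, 404, 613, _, 515, 669, _, _, _, 318]

613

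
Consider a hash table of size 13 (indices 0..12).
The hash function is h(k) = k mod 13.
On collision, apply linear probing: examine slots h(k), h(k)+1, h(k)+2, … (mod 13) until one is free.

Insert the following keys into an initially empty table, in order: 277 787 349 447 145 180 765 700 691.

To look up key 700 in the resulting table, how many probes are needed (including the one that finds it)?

4

277 hashes to 4; slot 4 is free → place at 4.
787 hashes to 7; slot 7 is free → place at 7.
349 hashes to 11; slot 11 is free → place at 11.
447 hashes to 5; slot 5 is free → place at 5.
145 hashes to 2; slot 2 is free → place at 2.
180 hashes to 11; 11 taken → place at 12.
765 hashes to 11; 11,12 taken → place at 0.
700 hashes to 11; 11,12,0 taken → place at 1.
691 hashes to 2; 2 taken → place at 3.
Table: [765, 700, 145, 691, 277, 447, _, 787, _, _, _, 349, 180]
Lookup 700: h=11, probe 11,12,0,1 → found at 1.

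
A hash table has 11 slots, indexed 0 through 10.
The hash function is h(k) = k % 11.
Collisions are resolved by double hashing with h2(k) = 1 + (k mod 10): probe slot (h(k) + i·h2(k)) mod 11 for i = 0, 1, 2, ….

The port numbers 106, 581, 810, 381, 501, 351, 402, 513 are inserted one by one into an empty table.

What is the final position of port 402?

1

106 hashes to 7; slot 7 is free => place at 7.
581 hashes to 9; slot 9 is free => place at 9.
810 hashes to 7, h2=1; 7 taken => place at 8.
381 hashes to 7, h2=2; 7,9 taken => place at 0.
501 hashes to 6; slot 6 is free => place at 6.
351 hashes to 10; slot 10 is free => place at 10.
402 hashes to 6, h2=3; 6,9 taken => place at 1.
513 hashes to 7, h2=4; 7,0 taken => place at 4.
Table: [381, 402, ∅, ∅, 513, ∅, 501, 106, 810, 581, 351]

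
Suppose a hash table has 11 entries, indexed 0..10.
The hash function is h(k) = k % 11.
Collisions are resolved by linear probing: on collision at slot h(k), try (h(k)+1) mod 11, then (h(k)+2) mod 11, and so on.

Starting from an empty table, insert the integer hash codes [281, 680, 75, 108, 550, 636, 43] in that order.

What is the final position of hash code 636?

281: h=6 -> slot 6
680: h=9 -> slot 9
75: h=9, probe 9,10 -> slot 10
108: h=9, probe 9,10,0 -> slot 0
550: h=0, probe 0,1 -> slot 1
636: h=9, probe 9,10,0,1,2 -> slot 2
43: h=10, probe 10,0,1,2,3 -> slot 3
Table: [108, 550, 636, 43, ∅, ∅, 281, ∅, ∅, 680, 75]

2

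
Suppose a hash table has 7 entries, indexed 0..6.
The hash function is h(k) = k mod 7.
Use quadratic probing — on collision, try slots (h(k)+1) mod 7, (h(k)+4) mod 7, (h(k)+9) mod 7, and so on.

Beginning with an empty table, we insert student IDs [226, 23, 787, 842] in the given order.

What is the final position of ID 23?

3

226: h=2 => slot 2
23: h=2, probe 2,3 => slot 3
787: h=3, probe 3,4 => slot 4
842: h=2, probe 2,3,6 => slot 6
Table: [_, _, 226, 23, 787, _, 842]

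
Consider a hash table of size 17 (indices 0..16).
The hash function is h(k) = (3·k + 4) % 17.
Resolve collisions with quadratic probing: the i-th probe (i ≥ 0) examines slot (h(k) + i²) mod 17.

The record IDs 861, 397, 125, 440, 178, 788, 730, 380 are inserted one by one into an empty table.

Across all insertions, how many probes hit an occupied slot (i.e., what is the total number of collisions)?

6

861: h=3 => slot 3
397: h=5 => slot 5
125: h=5, probe 5,6 => slot 6
440: h=15 => slot 15
178: h=11 => slot 11
788: h=5, probe 5,6,9 => slot 9
730: h=1 => slot 1
380: h=5, probe 5,6,9,14 => slot 14
Table: [∅, 730, ∅, 861, ∅, 397, 125, ∅, ∅, 788, ∅, 178, ∅, ∅, 380, 440, ∅]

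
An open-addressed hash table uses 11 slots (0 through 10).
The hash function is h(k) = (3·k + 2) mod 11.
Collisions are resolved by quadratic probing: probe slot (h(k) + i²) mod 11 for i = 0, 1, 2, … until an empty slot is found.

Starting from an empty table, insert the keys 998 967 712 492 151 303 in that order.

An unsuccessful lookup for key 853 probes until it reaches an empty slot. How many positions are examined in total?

4

Insert 998: h=4, slot 4 empty → index 4.
Insert 967: h=10, slot 10 empty → index 10.
Insert 712: h=4, slot 4 occupied → index 5.
Insert 492: h=4, slots 4,5 occupied → index 8.
Insert 151: h=4, slots 4,5,8 occupied → index 2.
Insert 303: h=9, slot 9 empty → index 9.
Table: [∅, ∅, 151, ∅, 998, 712, ∅, ∅, 492, 303, 967]
Lookup 853: h=9, probe 9,10,2,7 → slot 7 empty, not found.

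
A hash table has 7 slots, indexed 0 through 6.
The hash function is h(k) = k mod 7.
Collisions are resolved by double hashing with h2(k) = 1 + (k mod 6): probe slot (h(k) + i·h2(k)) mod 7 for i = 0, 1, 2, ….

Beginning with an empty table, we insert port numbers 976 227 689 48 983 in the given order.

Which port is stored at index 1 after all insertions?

976: h=3 → slot 3
227: h=3, h2=6, probe 3,2 → slot 2
689: h=3, h2=6, probe 3,2,1 → slot 1
48: h=6 → slot 6
983: h=3, h2=6, probe 3,2,1,0 → slot 0
Table: [983, 689, 227, 976, ∅, ∅, 48]

689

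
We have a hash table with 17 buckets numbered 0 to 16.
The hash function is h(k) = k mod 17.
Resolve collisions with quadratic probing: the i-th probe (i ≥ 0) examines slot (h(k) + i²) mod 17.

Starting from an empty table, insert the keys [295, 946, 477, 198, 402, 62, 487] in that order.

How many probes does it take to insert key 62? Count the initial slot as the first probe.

295 hashes to 6; slot 6 is free → place at 6.
946 hashes to 11; slot 11 is free → place at 11.
477 hashes to 1; slot 1 is free → place at 1.
198 hashes to 11; 11 taken → place at 12.
402 hashes to 11; 11,12 taken → place at 15.
62 hashes to 11; 11,12,15 taken → place at 3.
487 hashes to 11; 11,12,15,3 taken → place at 10.
Table: [-, 477, -, 62, -, -, 295, -, -, -, 487, 946, 198, -, -, 402, -]

4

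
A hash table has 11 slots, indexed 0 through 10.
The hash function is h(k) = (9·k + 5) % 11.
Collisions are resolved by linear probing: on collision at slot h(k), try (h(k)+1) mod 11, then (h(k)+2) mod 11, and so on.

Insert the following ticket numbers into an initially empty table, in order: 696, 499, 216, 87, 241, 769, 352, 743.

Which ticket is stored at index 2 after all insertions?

216

Insert 696: h=10, slot 10 empty → index 10.
Insert 499: h=8, slot 8 empty → index 8.
Insert 216: h=2, slot 2 empty → index 2.
Insert 87: h=7, slot 7 empty → index 7.
Insert 241: h=7, slots 7,8 occupied → index 9.
Insert 769: h=7, slots 7,8,9,10 occupied → index 0.
Insert 352: h=5, slot 5 empty → index 5.
Insert 743: h=4, slot 4 empty → index 4.
Table: [769, -, 216, -, 743, 352, -, 87, 499, 241, 696]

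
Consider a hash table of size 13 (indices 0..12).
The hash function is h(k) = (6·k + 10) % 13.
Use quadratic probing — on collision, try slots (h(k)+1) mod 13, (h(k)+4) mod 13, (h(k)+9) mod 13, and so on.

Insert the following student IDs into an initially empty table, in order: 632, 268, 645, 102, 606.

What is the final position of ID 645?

632: h=6 → slot 6
268: h=6, probe 6,7 → slot 7
645: h=6, probe 6,7,10 → slot 10
102: h=11 → slot 11
606: h=6, probe 6,7,10,2 → slot 2
Table: [-, -, 606, -, -, -, 632, 268, -, -, 645, 102, -]

10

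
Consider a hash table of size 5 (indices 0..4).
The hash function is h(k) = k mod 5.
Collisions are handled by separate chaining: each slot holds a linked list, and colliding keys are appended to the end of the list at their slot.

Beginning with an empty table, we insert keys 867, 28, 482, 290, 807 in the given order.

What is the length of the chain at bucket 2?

867 -> bucket 2
28 -> bucket 3
482 -> bucket 2 (collision)
290 -> bucket 0
807 -> bucket 2 (collision)
Final buckets:
0: 290
1: -
2: 867 -> 482 -> 807
3: 28
4: -

3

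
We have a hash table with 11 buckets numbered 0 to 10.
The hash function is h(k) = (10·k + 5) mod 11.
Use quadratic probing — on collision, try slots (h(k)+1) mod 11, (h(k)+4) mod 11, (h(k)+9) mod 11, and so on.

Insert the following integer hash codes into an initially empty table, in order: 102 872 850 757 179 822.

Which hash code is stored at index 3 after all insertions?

102 hashes to 2; slot 2 is free -> place at 2.
872 hashes to 2; 2 taken -> place at 3.
850 hashes to 2; 2,3 taken -> place at 6.
757 hashes to 7; slot 7 is free -> place at 7.
179 hashes to 2; 2,3,6 taken -> place at 0.
822 hashes to 8; slot 8 is free -> place at 8.
Table: [179, —, 102, 872, —, —, 850, 757, 822, —, —]

872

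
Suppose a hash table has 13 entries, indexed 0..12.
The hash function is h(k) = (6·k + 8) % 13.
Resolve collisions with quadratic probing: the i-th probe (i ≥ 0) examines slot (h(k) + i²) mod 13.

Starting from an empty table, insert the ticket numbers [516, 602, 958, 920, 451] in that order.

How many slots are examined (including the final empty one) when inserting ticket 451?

516 hashes to 10; slot 10 is free -> place at 10.
602 hashes to 6; slot 6 is free -> place at 6.
958 hashes to 10; 10 taken -> place at 11.
920 hashes to 3; slot 3 is free -> place at 3.
451 hashes to 10; 10,11 taken -> place at 1.
Table: [., 451, ., 920, ., ., 602, ., ., ., 516, 958, .]

3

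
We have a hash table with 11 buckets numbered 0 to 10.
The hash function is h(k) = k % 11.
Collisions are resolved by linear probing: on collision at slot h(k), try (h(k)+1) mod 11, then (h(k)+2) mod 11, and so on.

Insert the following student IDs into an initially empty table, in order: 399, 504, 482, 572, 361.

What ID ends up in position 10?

482

Insert 399: h=3, slot 3 empty => index 3.
Insert 504: h=9, slot 9 empty => index 9.
Insert 482: h=9, slot 9 occupied => index 10.
Insert 572: h=0, slot 0 empty => index 0.
Insert 361: h=9, slots 9,10,0 occupied => index 1.
Table: [572, 361, ., 399, ., ., ., ., ., 504, 482]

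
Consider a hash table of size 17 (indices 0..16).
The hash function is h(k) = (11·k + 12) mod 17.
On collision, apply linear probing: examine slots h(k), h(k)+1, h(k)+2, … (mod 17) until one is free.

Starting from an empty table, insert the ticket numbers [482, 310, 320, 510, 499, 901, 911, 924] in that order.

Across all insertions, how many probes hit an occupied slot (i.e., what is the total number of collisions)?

8

482: h=10 → slot 10
310: h=5 → slot 5
320: h=13 → slot 13
510: h=12 → slot 12
499: h=10, probe 10,11 → slot 11
901: h=12, probe 12,13,14 → slot 14
911: h=3 → slot 3
924: h=10, probe 10,11,12,13,14,15 → slot 15
Table: [., ., ., 911, ., 310, ., ., ., ., 482, 499, 510, 320, 901, 924, .]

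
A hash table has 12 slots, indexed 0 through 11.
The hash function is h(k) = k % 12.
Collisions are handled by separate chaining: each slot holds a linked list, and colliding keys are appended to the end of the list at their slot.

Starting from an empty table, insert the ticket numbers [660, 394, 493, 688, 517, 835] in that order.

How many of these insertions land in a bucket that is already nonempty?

Insert 660: h=0, bucket 0 empty → new chain.
Insert 394: h=10, bucket 10 empty → new chain.
Insert 493: h=1, bucket 1 empty → new chain.
Insert 688: h=4, bucket 4 empty → new chain.
Insert 517: h=1, bucket 1 nonempty → append to chain.
Insert 835: h=7, bucket 7 empty → new chain.
Final buckets:
0: 660
1: 493 -> 517
2: ∅
3: ∅
4: 688
5: ∅
6: ∅
7: 835
8: ∅
9: ∅
10: 394
11: ∅

1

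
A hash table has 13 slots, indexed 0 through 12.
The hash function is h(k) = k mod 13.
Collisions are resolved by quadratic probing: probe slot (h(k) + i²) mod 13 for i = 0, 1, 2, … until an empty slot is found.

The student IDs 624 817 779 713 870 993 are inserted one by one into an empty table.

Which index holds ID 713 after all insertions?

2

Insert 624: h=0, slot 0 empty → index 0.
Insert 817: h=11, slot 11 empty → index 11.
Insert 779: h=12, slot 12 empty → index 12.
Insert 713: h=11, slots 11,12 occupied → index 2.
Insert 870: h=12, slots 12,0 occupied → index 3.
Insert 993: h=5, slot 5 empty → index 5.
Table: [624, —, 713, 870, —, 993, —, —, —, —, —, 817, 779]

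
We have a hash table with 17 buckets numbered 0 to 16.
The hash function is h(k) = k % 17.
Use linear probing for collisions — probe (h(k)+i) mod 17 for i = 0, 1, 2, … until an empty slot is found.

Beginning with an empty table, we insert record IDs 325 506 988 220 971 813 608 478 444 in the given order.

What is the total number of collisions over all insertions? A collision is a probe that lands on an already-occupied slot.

12

325 hashes to 2; slot 2 is free → place at 2.
506 hashes to 13; slot 13 is free → place at 13.
988 hashes to 2; 2 taken → place at 3.
220 hashes to 16; slot 16 is free → place at 16.
971 hashes to 2; 2,3 taken → place at 4.
813 hashes to 14; slot 14 is free → place at 14.
608 hashes to 13; 13,14 taken → place at 15.
478 hashes to 2; 2,3,4 taken → place at 5.
444 hashes to 2; 2,3,4,5 taken → place at 6.
Table: [_, _, 325, 988, 971, 478, 444, _, _, _, _, _, _, 506, 813, 608, 220]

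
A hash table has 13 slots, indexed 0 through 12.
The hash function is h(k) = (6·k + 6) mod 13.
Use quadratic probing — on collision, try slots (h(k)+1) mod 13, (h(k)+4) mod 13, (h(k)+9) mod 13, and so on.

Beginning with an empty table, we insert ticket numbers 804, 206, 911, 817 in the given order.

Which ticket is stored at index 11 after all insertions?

817

804 hashes to 7; slot 7 is free => place at 7.
206 hashes to 7; 7 taken => place at 8.
911 hashes to 12; slot 12 is free => place at 12.
817 hashes to 7; 7,8 taken => place at 11.
Table: [_, _, _, _, _, _, _, 804, 206, _, _, 817, 911]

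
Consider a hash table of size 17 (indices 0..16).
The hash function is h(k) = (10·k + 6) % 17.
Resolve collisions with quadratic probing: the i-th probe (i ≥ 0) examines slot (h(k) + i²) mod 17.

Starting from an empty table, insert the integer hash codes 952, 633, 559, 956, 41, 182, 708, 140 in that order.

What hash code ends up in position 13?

952 hashes to 6; slot 6 is free -> place at 6.
633 hashes to 12; slot 12 is free -> place at 12.
559 hashes to 3; slot 3 is free -> place at 3.
956 hashes to 12; 12 taken -> place at 13.
41 hashes to 8; slot 8 is free -> place at 8.
182 hashes to 7; slot 7 is free -> place at 7.
708 hashes to 14; slot 14 is free -> place at 14.
140 hashes to 12; 12,13 taken -> place at 16.
Table: [—, —, —, 559, —, —, 952, 182, 41, —, —, —, 633, 956, 708, —, 140]

956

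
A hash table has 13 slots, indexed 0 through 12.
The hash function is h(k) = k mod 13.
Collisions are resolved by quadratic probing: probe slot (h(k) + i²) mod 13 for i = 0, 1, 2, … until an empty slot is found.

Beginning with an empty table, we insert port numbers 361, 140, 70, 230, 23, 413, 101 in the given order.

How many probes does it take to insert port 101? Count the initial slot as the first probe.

5

361: h=10 -> slot 10
140: h=10, probe 10,11 -> slot 11
70: h=5 -> slot 5
230: h=9 -> slot 9
23: h=10, probe 10,11,1 -> slot 1
413: h=10, probe 10,11,1,6 -> slot 6
101: h=10, probe 10,11,1,6,0 -> slot 0
Table: [101, 23, —, —, —, 70, 413, —, —, 230, 361, 140, —]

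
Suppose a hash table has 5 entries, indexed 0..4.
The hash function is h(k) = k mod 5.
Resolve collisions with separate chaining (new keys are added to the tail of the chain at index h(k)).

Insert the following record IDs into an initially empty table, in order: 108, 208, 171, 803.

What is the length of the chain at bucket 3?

108 → bucket 3
208 → bucket 3 (collision)
171 → bucket 1
803 → bucket 3 (collision)
Final buckets:
0: .
1: 171
2: .
3: 108 -> 208 -> 803
4: .

3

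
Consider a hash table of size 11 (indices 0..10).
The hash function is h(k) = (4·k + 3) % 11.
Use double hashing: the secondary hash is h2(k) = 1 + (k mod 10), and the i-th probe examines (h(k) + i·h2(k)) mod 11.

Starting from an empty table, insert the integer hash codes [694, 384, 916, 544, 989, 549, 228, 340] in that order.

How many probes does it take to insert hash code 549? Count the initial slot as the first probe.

694 hashes to 7; slot 7 is free -> place at 7.
384 hashes to 10; slot 10 is free -> place at 10.
916 hashes to 4; slot 4 is free -> place at 4.
544 hashes to 1; slot 1 is free -> place at 1.
989 hashes to 10, h2=10; 10 taken -> place at 9.
549 hashes to 10, h2=10; 10,9 taken -> place at 8.
228 hashes to 2; slot 2 is free -> place at 2.
340 hashes to 10, h2=1; 10 taken -> place at 0.
Table: [340, 544, 228, —, 916, —, —, 694, 549, 989, 384]

3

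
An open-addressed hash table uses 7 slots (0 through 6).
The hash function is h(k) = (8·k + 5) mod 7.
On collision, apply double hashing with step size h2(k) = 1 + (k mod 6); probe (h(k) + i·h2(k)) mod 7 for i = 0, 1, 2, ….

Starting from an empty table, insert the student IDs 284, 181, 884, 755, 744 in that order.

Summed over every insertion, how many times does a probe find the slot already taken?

2

284: h=2 → slot 2
181: h=4 → slot 4
884: h=0 → slot 0
755: h=4, h2=6, probe 4,3 → slot 3
744: h=0, h2=1, probe 0,1 → slot 1
Table: [884, 744, 284, 755, 181, ∅, ∅]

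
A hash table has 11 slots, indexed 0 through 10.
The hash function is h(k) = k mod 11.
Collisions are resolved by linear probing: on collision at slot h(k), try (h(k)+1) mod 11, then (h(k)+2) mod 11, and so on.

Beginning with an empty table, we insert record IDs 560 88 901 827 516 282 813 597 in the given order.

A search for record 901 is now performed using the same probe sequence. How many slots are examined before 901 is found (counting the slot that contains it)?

560 hashes to 10; slot 10 is free => place at 10.
88 hashes to 0; slot 0 is free => place at 0.
901 hashes to 10; 10,0 taken => place at 1.
827 hashes to 2; slot 2 is free => place at 2.
516 hashes to 10; 10,0,1,2 taken => place at 3.
282 hashes to 7; slot 7 is free => place at 7.
813 hashes to 10; 10,0,1,2,3 taken => place at 4.
597 hashes to 3; 3,4 taken => place at 5.
Table: [88, 901, 827, 516, 813, 597, ., 282, ., ., 560]
Lookup 901: h=10, probe 10,0,1 → found at 1.

3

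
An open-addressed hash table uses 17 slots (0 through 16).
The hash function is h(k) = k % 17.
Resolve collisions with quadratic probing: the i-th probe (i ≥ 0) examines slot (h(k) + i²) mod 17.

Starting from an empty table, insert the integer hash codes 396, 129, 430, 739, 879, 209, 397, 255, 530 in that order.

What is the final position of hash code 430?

396 hashes to 5; slot 5 is free → place at 5.
129 hashes to 10; slot 10 is free → place at 10.
430 hashes to 5; 5 taken → place at 6.
739 hashes to 8; slot 8 is free → place at 8.
879 hashes to 12; slot 12 is free → place at 12.
209 hashes to 5; 5,6 taken → place at 9.
397 hashes to 6; 6 taken → place at 7.
255 hashes to 0; slot 0 is free → place at 0.
530 hashes to 3; slot 3 is free → place at 3.
Table: [255, —, —, 530, —, 396, 430, 397, 739, 209, 129, —, 879, —, —, —, —]

6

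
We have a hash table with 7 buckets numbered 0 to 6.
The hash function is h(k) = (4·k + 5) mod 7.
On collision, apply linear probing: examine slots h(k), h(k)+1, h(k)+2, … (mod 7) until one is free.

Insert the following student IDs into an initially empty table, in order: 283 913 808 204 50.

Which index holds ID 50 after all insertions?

Insert 283: h=3, slot 3 empty → index 3.
Insert 913: h=3, slot 3 occupied → index 4.
Insert 808: h=3, slots 3,4 occupied → index 5.
Insert 204: h=2, slot 2 empty → index 2.
Insert 50: h=2, slots 2,3,4,5 occupied → index 6.
Table: [_, _, 204, 283, 913, 808, 50]

6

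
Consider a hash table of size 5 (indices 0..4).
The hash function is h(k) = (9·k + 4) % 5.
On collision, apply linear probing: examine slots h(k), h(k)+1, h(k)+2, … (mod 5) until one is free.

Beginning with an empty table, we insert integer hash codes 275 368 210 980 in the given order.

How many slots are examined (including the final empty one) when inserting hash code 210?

2

275 hashes to 4; slot 4 is free => place at 4.
368 hashes to 1; slot 1 is free => place at 1.
210 hashes to 4; 4 taken => place at 0.
980 hashes to 4; 4,0,1 taken => place at 2.
Table: [210, 368, 980, -, 275]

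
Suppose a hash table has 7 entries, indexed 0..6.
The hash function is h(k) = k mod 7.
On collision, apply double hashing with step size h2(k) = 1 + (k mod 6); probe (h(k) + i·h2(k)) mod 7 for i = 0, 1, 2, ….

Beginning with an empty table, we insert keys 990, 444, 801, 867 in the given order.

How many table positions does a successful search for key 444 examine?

2

Insert 990: h=3, slot 3 empty -> index 3.
Insert 444: h=3, h2=1, slot 3 occupied -> index 4.
Insert 801: h=3, h2=4, slot 3 occupied -> index 0.
Insert 867: h=6, slot 6 empty -> index 6.
Table: [801, ., ., 990, 444, ., 867]
Lookup 444: h=3, h2=1, probe 3,4 → found at 4.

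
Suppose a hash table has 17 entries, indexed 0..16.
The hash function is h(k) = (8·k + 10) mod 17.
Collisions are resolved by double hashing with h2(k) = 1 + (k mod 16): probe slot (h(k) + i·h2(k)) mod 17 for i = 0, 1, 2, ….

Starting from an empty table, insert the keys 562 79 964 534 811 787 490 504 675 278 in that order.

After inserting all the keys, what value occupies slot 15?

562 hashes to 1; slot 1 is free -> place at 1.
79 hashes to 13; slot 13 is free -> place at 13.
964 hashes to 4; slot 4 is free -> place at 4.
534 hashes to 15; slot 15 is free -> place at 15.
811 hashes to 4, h2=12; 4 taken -> place at 16.
787 hashes to 16, h2=4; 16 taken -> place at 3.
490 hashes to 3, h2=11; 3 taken -> place at 14.
504 hashes to 13, h2=9; 13 taken -> place at 5.
675 hashes to 4, h2=4; 4 taken -> place at 8.
278 hashes to 7; slot 7 is free -> place at 7.
Table: [., 562, ., 787, 964, 504, ., 278, 675, ., ., ., ., 79, 490, 534, 811]

534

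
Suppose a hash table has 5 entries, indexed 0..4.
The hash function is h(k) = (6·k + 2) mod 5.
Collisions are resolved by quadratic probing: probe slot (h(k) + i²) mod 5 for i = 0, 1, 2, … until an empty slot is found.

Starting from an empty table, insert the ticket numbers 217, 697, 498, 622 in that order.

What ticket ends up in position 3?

622

217: h=4 => slot 4
697: h=4, probe 4,0 => slot 0
498: h=0, probe 0,1 => slot 1
622: h=4, probe 4,0,3 => slot 3
Table: [697, 498, —, 622, 217]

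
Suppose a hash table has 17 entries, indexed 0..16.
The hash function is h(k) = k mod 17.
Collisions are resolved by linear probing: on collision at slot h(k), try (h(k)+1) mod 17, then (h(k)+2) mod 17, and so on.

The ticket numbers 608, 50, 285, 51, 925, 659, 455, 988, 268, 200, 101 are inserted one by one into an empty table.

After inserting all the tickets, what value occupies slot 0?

51

Insert 608: h=13, slot 13 empty -> index 13.
Insert 50: h=16, slot 16 empty -> index 16.
Insert 285: h=13, slot 13 occupied -> index 14.
Insert 51: h=0, slot 0 empty -> index 0.
Insert 925: h=7, slot 7 empty -> index 7.
Insert 659: h=13, slots 13,14 occupied -> index 15.
Insert 455: h=13, slots 13,14,15,16,0 occupied -> index 1.
Insert 988: h=2, slot 2 empty -> index 2.
Insert 268: h=13, slots 13,14,15,16,0,1,2 occupied -> index 3.
Insert 200: h=13, slots 13,14,15,16,0,1,2,3 occupied -> index 4.
Insert 101: h=16, slots 16,0,1,2,3,4 occupied -> index 5.
Table: [51, 455, 988, 268, 200, 101, ∅, 925, ∅, ∅, ∅, ∅, ∅, 608, 285, 659, 50]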